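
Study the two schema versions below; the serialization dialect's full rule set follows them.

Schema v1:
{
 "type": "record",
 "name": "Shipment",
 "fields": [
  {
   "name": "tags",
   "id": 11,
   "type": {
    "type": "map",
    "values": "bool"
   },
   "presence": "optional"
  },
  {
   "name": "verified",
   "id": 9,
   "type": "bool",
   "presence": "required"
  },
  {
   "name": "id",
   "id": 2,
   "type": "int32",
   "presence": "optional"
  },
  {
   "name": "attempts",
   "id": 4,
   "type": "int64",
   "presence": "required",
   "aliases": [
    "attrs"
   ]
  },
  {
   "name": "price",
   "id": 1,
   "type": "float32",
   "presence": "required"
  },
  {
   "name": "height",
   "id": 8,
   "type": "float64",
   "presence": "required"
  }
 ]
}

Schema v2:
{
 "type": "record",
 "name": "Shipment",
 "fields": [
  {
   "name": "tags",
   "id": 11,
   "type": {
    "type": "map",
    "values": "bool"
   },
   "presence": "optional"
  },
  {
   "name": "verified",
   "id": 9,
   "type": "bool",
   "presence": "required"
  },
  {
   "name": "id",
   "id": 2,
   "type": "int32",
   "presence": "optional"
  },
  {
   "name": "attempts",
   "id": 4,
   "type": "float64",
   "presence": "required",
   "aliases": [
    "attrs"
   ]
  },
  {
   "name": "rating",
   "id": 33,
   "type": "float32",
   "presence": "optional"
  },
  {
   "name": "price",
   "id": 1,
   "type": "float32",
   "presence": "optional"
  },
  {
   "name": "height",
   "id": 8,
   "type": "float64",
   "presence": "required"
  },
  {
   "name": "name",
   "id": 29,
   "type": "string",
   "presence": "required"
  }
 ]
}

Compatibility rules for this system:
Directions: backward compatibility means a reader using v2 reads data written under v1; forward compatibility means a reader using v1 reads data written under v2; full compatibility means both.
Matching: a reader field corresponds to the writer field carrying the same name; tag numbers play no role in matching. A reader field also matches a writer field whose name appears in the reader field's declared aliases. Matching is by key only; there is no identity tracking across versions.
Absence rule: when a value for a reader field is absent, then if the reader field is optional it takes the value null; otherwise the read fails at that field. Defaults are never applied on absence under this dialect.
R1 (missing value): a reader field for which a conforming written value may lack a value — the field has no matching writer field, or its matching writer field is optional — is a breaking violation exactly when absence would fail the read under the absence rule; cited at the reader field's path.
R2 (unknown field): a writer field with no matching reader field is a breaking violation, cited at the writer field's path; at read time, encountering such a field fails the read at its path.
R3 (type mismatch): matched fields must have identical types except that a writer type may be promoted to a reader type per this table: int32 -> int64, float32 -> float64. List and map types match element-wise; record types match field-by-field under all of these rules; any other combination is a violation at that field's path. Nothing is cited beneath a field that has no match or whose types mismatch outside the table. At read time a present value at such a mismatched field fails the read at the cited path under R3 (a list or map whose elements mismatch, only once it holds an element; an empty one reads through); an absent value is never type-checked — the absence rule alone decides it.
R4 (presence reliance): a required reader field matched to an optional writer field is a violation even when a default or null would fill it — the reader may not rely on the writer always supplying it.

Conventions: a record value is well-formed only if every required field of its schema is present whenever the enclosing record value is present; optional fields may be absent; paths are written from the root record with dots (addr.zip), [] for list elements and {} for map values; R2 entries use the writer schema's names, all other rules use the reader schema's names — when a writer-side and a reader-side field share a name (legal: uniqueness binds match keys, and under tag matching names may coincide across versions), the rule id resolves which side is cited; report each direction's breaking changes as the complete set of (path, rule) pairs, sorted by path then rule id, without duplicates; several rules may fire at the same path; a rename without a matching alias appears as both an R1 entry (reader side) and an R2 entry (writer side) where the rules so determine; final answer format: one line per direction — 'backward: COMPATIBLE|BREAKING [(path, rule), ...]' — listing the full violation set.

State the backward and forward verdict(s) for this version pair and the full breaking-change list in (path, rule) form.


backward: BREAKING [(attempts, R3), (name, R1)]; forward: BREAKING [(attempts, R3), (name, R2), (price, R1), (price, R4), (rating, R2)]

arrows below run writer -> reader for Shipment
backward pass over Shipment, reader schema v2, writer schema v1:
  tags: map<string, bool> -> map<string, bool>, writer optional; from tags
  verified: bool -> bool, writer required; from verified
  id: int32 -> int32, writer optional; from id
  attempts: int64 -> float64, writer required; from attempts
  rating has no writer counterpart
  price: float32 -> float32, writer required; from price
  height: float64 -> float64, writer required; from height
  name has no writer counterpart
  R3 fires at attempts
  R1 fires at name
  => backward verdict for Shipment: BREAKING, 2 violation(s)
forward pass over Shipment, reader schema v1, writer schema v2:
  tags: map<string, bool> -> map<string, bool>, writer optional; from tags
  verified: bool -> bool, writer required; from verified
  id: int32 -> int32, writer optional; from id
  attempts: float64 -> int64, writer required; from attempts
  price: float32 -> float32, writer optional; from price
  height: float64 -> float64, writer required; from height
  rating (writer side), unknown to reader
  name (writer side), unknown to reader
  R3 fires at attempts
  R2 fires at name
  R1 fires at price
  R4 fires at price
  R2 fires at rating
  => forward verdict for Shipment: BREAKING, 5 violation(s)


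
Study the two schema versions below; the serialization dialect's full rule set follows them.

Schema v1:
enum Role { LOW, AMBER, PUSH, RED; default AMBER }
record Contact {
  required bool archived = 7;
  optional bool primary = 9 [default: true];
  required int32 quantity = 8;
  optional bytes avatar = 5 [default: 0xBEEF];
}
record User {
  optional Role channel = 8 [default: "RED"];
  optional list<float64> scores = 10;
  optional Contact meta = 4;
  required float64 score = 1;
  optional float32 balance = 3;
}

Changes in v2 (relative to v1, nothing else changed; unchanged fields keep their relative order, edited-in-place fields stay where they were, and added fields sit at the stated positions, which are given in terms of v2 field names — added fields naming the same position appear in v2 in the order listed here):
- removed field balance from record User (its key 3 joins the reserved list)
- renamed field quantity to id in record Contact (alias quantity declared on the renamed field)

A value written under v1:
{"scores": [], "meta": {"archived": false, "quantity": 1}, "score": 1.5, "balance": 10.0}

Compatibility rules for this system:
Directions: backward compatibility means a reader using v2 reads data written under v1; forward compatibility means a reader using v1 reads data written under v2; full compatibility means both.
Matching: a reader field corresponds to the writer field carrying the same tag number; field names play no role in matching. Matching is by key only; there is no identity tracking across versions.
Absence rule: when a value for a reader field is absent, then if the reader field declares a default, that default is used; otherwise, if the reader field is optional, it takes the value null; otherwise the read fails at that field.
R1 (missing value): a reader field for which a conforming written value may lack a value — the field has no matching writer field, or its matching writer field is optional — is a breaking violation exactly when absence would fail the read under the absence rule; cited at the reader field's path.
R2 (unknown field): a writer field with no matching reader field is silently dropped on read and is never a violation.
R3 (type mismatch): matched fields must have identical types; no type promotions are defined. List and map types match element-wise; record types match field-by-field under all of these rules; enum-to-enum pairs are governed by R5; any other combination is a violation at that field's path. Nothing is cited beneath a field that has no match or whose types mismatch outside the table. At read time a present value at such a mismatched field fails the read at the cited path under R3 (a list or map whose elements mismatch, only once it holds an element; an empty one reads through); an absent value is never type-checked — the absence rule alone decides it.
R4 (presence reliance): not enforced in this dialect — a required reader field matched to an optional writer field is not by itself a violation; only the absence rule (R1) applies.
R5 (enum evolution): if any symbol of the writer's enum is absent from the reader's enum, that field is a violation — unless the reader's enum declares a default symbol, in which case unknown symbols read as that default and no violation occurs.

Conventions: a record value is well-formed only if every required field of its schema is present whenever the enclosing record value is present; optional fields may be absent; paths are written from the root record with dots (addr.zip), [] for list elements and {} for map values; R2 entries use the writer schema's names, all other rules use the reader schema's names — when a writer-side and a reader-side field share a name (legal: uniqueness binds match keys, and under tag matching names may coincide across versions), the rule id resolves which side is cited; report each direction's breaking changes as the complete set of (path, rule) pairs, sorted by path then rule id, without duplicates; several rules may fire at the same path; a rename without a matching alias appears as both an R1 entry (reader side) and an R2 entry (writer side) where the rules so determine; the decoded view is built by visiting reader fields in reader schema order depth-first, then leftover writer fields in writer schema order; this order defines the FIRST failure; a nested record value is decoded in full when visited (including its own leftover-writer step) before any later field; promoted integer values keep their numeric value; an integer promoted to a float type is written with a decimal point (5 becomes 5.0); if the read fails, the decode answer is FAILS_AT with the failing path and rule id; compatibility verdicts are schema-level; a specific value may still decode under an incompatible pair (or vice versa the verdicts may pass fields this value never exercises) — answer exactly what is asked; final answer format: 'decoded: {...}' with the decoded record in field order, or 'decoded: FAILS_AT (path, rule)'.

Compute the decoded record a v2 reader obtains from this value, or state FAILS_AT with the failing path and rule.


in User below, arrows point writer -> reader
migrating the User value to v2:
  channel := "RED" (absent -> default)
  scores := []
  meta.archived := false
  meta.primary := true (absent -> default)
  meta.id := 1 (from writer quantity)
  meta.avatar := 0xBEEF (absent -> default)
  score := 1.5
  writer balance: unknown -> dropped
  => decoded: {"channel": "RED", "scores": [], "meta": {"archived": false, "primary": true, "id": 1, "avatar": 0xBEEF}, "score": 1.5}

decoded: {"channel": "RED", "scores": [], "meta": {"archived": false, "primary": true, "id": 1, "avatar": 0xBEEF}, "score": 1.5}


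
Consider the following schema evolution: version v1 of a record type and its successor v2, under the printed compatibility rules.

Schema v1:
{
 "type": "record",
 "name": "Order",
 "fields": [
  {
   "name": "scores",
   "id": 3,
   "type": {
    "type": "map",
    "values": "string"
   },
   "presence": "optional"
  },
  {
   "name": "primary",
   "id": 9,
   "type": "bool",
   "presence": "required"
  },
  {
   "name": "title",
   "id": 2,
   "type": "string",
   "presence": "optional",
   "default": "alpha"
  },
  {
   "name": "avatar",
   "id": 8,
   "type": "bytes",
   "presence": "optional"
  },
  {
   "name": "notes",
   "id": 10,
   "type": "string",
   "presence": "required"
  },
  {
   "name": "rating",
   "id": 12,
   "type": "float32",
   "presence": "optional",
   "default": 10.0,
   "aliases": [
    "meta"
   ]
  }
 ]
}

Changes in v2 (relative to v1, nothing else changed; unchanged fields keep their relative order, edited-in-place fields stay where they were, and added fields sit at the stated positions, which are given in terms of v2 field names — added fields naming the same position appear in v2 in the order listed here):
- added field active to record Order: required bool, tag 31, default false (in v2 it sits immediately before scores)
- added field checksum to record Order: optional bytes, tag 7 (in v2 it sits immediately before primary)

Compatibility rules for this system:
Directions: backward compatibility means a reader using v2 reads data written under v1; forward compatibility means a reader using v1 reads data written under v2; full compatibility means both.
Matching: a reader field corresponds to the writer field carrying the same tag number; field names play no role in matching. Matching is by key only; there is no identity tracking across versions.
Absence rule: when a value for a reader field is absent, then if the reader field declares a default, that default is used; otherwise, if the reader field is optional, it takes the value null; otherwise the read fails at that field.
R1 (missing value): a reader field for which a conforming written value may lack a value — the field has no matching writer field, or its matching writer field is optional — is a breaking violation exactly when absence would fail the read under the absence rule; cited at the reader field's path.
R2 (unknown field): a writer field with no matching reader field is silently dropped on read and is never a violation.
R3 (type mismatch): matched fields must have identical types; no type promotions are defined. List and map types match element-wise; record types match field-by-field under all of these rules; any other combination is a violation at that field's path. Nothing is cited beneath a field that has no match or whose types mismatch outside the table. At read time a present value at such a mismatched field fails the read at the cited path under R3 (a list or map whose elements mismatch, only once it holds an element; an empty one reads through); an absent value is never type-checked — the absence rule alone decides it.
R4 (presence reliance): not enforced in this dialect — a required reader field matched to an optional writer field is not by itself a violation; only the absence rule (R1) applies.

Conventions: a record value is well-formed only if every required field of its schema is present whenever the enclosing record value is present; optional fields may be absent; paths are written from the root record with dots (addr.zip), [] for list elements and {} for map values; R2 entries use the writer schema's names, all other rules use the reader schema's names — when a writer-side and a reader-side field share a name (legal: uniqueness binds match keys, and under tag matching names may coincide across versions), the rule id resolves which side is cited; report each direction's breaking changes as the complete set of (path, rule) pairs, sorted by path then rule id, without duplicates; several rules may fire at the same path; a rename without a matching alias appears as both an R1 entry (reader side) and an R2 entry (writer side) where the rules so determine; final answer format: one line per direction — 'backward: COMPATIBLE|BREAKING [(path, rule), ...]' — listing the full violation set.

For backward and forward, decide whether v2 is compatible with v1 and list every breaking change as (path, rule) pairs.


backward: COMPATIBLE []; forward: COMPATIBLE []

in Order below, arrows point writer -> reader
backward for Order (reader v2, writer v1):
  active has no writer counterpart
  writer optional, map<string, string> -> map<string, string>: reader scores maps from writer scores
  checksum has no writer counterpart
  writer required, bool -> bool: reader primary maps from writer primary
  writer optional, string -> string: reader title maps from writer title
  writer optional, bytes -> bytes: reader avatar maps from writer avatar
  writer required, string -> string: reader notes maps from writer notes
  writer optional, float32 -> float32: reader rating maps from writer rating
  => backward: COMPATIBLE
forward for Order (reader v1, writer v2):
  writer optional, map<string, string> -> map<string, string>: reader scores maps from writer scores
  writer required, bool -> bool: reader primary maps from writer primary
  writer optional, string -> string: reader title maps from writer title
  writer optional, bytes -> bytes: reader avatar maps from writer avatar
  writer required, string -> string: reader notes maps from writer notes
  writer optional, float32 -> float32: reader rating maps from writer rating
  writer field active has no reader counterpart
  writer field checksum has no reader counterpart
  => forward: COMPATIBLE


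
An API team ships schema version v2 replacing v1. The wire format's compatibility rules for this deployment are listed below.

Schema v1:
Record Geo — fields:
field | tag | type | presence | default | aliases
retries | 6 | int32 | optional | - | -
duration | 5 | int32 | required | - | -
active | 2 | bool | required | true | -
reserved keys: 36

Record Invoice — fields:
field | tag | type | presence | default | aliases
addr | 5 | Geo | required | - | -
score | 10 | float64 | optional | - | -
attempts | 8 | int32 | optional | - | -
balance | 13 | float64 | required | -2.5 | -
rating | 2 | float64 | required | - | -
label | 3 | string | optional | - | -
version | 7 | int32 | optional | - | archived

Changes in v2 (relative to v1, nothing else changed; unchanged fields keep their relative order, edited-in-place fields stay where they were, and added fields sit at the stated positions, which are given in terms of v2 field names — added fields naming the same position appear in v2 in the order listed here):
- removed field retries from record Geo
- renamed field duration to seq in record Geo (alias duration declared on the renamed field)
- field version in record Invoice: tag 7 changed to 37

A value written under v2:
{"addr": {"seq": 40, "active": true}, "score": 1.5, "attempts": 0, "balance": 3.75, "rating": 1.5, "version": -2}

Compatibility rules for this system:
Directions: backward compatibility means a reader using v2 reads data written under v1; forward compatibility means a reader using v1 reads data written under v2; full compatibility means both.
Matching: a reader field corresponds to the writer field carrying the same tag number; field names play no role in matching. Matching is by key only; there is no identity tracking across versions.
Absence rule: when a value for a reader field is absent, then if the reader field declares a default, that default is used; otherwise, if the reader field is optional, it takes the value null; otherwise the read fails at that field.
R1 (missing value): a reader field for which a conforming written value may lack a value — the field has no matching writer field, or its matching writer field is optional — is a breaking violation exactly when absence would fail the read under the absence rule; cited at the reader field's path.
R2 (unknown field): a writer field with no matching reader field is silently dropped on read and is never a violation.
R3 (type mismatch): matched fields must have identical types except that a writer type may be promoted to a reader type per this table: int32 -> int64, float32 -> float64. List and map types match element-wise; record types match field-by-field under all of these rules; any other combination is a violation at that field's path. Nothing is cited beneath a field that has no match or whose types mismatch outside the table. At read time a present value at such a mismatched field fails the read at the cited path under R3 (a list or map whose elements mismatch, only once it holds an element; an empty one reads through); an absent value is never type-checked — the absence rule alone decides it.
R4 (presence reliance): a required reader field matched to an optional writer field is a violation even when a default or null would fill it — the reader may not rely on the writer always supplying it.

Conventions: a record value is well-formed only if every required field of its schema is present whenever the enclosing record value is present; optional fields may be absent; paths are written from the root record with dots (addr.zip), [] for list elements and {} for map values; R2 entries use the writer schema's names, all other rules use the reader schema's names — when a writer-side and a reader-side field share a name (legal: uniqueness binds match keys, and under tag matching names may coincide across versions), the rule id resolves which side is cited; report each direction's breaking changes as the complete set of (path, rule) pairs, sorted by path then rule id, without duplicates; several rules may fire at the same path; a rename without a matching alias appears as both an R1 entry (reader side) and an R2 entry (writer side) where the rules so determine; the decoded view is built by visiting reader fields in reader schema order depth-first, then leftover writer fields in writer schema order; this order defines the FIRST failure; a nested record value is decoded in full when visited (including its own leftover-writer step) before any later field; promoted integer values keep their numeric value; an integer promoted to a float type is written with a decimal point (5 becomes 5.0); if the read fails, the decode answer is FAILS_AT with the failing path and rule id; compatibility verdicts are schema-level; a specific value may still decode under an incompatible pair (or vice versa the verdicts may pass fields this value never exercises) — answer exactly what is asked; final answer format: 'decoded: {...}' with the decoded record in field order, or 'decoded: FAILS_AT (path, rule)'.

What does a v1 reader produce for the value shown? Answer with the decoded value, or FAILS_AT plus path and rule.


each type pair in Invoice: writer, then reader
decode (reader v1):
  addr.retries := null (missing; optional => null)
  addr.duration := 40 (from writer seq)
  addr.active := true
  score := 1.5
  attempts := 0
  balance := 3.75
  rating := 1.5
  label := null (missing; optional => null)
  version := null (missing; optional => null)
  writer version: no reader field; dropped
  => decoded: {"addr": {"retries": null, "duration": 40, "active": true}, "score": 1.5, "attempts": 0, "balance": 3.75, "rating": 1.5, "label": null, "version": null}
remaining Invoice differences; none change what is asked:
  removed field retries from record Geo -> inert under this dialect — no rule fires on Invoice and the result does not move
  renamed field duration to seq in record Geo (alias duration declared on the renamed field) -> inert under this dialect — no rule fires on Invoice and the result does not move

decoded: {"addr": {"retries": null, "duration": 40, "active": true}, "score": 1.5, "attempts": 0, "balance": 3.75, "rating": 1.5, "label": null, "version": null}


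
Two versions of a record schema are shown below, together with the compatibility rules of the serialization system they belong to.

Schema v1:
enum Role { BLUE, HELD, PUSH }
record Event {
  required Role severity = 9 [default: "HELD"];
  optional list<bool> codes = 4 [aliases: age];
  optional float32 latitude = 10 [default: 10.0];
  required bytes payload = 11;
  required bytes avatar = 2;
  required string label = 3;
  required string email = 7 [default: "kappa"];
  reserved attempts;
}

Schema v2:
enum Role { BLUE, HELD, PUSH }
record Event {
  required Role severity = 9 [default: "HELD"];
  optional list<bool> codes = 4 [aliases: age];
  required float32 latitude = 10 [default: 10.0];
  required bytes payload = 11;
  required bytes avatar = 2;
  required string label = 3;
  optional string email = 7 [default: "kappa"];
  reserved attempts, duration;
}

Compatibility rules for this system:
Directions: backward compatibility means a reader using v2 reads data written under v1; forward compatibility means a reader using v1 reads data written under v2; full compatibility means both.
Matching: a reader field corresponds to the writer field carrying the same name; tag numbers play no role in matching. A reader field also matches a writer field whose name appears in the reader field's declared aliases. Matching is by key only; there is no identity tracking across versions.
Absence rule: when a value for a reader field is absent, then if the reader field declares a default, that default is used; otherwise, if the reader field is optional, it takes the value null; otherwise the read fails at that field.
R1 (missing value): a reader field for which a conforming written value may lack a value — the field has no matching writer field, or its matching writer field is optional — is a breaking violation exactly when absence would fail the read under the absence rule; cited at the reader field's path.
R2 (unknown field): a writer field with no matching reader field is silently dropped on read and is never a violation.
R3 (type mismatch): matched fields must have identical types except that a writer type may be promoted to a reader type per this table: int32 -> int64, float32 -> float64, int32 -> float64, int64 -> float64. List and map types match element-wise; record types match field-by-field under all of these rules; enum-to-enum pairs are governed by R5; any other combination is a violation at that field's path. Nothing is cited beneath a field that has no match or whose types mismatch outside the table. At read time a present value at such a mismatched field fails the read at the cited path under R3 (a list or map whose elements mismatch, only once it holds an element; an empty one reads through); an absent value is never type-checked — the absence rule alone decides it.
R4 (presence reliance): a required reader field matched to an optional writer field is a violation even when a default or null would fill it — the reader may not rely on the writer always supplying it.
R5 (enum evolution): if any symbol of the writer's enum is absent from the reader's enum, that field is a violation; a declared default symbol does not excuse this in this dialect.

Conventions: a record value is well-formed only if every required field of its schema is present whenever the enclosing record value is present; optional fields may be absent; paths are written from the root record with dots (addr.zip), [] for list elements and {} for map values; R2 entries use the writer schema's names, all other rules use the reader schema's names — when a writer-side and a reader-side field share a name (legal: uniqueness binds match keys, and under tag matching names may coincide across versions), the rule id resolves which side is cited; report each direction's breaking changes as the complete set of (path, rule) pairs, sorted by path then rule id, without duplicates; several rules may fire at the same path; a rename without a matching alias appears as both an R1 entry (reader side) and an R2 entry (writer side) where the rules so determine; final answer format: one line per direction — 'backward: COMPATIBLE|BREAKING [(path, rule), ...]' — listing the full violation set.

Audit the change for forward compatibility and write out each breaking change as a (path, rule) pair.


arrows below run writer -> reader for Event
forward on Event — v1 reading data written by v2:
  severity: paired with writer severity (Role -> Role; writer required)
  codes: paired with writer codes (list<bool> -> list<bool>; writer optional)
  latitude: paired with writer latitude (float32 -> float32; writer required)
  payload: paired with writer payload (bytes -> bytes; writer required)
  avatar: paired with writer avatar (bytes -> bytes; writer required)
  label: paired with writer label (string -> string; writer required)
  email: paired with writer email (string -> string; writer optional)
  R4 fires at email
  forward on Event therefore BREAKING (1)
ruling out the remaining Event differences:
  field latitude in record Event: optional changed to required -> matters only for Event's backward compatibility — outside the asked direction

forward: BREAKING [(email, R4)]


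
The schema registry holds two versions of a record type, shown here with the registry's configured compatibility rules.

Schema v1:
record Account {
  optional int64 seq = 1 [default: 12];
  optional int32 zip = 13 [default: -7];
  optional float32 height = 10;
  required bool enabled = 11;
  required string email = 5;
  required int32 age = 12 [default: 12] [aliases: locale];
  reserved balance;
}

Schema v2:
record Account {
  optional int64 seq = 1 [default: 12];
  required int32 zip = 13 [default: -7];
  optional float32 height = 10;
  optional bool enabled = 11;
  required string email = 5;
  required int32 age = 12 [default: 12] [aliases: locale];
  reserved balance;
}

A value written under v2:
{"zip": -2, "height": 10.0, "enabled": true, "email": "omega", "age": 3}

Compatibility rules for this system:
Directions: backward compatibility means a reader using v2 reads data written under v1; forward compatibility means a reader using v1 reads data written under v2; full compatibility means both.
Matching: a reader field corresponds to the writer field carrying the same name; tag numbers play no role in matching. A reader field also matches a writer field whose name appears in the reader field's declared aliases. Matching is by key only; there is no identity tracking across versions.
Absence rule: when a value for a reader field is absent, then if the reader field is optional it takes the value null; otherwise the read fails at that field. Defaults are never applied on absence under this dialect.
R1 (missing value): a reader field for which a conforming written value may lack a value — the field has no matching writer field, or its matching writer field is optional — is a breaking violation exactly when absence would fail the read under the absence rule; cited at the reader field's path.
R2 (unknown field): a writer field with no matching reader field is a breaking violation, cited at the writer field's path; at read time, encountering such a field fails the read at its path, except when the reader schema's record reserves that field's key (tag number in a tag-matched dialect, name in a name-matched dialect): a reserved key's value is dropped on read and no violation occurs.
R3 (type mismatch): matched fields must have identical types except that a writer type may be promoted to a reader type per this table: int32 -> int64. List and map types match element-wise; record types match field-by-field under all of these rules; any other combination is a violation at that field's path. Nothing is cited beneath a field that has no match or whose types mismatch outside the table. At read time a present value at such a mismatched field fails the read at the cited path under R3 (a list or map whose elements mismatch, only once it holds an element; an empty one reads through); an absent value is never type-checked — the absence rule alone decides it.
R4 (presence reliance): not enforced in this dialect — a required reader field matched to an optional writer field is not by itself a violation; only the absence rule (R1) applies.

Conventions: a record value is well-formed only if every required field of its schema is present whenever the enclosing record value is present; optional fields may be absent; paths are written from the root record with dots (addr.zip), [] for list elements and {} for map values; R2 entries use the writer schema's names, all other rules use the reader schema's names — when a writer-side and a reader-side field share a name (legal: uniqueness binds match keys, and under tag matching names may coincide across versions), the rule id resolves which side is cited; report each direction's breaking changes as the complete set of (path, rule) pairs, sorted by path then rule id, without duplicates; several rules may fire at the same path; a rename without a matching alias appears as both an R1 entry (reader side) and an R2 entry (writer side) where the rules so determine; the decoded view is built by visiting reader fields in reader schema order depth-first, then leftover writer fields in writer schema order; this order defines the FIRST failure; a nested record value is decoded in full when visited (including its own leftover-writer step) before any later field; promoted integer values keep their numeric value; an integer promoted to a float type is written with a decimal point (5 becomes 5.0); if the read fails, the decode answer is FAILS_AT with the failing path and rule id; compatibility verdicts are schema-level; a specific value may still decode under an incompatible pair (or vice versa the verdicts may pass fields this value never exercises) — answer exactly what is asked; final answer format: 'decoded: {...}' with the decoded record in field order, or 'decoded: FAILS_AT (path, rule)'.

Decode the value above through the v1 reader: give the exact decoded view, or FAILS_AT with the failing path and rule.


arrows below run writer -> reader for Account
decode walk for Account under reader schema v1:
  seq := null (absent, optional -> null)
  zip := -2
  height := 10.0
  enabled := true
  email := "omega"
  age := 3
  => decoded: {"seq": null, "zip": -2, "height": 10.0, "enabled": true, "email": "omega", "age": 3}
diffs on Account not affecting the asked answer:
  field enabled in record Account: required changed to optional -> matters for Account compatibility verdicts, not for this value's decode
  field zip in record Account: optional changed to required -> matters for Account compatibility verdicts, not for this value's decode

decoded: {"seq": null, "zip": -2, "height": 10.0, "enabled": true, "email": "omega", "age": 3}


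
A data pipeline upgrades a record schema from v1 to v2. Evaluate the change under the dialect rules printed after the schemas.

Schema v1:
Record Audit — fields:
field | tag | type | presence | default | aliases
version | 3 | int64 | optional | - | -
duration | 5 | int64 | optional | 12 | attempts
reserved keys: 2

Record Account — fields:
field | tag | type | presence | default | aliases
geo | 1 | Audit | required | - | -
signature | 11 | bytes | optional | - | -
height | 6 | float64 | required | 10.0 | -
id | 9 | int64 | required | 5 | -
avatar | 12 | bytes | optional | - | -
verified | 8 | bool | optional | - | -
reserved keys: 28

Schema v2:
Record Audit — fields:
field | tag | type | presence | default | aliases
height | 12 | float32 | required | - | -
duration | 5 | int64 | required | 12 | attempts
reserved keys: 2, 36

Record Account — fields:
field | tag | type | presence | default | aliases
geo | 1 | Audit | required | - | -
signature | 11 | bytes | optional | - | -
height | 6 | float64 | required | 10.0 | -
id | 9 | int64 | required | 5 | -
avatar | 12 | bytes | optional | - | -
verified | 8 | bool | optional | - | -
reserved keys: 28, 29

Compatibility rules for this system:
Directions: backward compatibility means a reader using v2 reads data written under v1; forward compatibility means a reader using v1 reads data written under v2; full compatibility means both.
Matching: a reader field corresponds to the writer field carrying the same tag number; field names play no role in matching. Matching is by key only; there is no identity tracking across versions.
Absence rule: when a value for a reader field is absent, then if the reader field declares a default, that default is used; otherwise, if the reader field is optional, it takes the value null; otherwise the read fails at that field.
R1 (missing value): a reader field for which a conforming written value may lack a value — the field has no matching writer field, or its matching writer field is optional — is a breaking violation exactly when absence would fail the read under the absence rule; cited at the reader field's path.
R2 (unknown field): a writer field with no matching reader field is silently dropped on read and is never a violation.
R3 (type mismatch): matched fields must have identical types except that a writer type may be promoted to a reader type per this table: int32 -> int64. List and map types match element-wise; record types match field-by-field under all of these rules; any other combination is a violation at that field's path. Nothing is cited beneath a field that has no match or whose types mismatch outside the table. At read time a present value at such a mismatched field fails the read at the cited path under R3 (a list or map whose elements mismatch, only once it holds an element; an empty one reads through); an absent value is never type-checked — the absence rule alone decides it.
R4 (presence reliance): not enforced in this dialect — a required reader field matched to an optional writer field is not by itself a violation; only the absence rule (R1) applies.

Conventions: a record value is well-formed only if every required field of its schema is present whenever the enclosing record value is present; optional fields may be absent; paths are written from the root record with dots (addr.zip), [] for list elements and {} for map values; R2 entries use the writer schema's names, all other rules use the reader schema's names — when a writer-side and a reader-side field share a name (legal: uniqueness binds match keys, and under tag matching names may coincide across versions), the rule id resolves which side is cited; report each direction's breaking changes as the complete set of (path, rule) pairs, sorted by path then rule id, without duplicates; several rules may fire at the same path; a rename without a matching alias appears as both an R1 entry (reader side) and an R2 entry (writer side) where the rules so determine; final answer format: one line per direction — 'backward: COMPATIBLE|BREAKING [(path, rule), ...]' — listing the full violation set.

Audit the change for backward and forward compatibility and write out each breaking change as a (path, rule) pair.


in Account below, arrows point writer -> reader
backward analysis of Account with v2 as reader and v1 as writer:
  geo: Audit -> Audit, writer required; from geo
  signature: bytes -> bytes, writer optional; from signature
  height: float64 -> float64, writer required; from height
  id: int64 -> int64, writer required; from id
  avatar: bytes -> bytes, writer optional; from avatar
  verified: bool -> bool, writer optional; from verified
  geo.height: no writer match
  geo.duration: int64 -> int64, writer optional; from geo.duration
  writer geo.version: unknown to reader
  violation R1 at geo.height
  => backward: BREAKING (1)
forward analysis of Account with v1 as reader and v2 as writer:
  geo: Audit -> Audit, writer required; from geo
  signature: bytes -> bytes, writer optional; from signature
  height: float64 -> float64, writer required; from height
  id: int64 -> int64, writer required; from id
  avatar: bytes -> bytes, writer optional; from avatar
  verified: bool -> bool, writer optional; from verified
  geo.version: no writer match
  geo.duration: int64 -> int64, writer required; from geo.duration
  writer geo.height: unknown to reader
  => no violations; forward on Account: COMPATIBLE

backward: BREAKING [(geo.height, R1)]; forward: COMPATIBLE []


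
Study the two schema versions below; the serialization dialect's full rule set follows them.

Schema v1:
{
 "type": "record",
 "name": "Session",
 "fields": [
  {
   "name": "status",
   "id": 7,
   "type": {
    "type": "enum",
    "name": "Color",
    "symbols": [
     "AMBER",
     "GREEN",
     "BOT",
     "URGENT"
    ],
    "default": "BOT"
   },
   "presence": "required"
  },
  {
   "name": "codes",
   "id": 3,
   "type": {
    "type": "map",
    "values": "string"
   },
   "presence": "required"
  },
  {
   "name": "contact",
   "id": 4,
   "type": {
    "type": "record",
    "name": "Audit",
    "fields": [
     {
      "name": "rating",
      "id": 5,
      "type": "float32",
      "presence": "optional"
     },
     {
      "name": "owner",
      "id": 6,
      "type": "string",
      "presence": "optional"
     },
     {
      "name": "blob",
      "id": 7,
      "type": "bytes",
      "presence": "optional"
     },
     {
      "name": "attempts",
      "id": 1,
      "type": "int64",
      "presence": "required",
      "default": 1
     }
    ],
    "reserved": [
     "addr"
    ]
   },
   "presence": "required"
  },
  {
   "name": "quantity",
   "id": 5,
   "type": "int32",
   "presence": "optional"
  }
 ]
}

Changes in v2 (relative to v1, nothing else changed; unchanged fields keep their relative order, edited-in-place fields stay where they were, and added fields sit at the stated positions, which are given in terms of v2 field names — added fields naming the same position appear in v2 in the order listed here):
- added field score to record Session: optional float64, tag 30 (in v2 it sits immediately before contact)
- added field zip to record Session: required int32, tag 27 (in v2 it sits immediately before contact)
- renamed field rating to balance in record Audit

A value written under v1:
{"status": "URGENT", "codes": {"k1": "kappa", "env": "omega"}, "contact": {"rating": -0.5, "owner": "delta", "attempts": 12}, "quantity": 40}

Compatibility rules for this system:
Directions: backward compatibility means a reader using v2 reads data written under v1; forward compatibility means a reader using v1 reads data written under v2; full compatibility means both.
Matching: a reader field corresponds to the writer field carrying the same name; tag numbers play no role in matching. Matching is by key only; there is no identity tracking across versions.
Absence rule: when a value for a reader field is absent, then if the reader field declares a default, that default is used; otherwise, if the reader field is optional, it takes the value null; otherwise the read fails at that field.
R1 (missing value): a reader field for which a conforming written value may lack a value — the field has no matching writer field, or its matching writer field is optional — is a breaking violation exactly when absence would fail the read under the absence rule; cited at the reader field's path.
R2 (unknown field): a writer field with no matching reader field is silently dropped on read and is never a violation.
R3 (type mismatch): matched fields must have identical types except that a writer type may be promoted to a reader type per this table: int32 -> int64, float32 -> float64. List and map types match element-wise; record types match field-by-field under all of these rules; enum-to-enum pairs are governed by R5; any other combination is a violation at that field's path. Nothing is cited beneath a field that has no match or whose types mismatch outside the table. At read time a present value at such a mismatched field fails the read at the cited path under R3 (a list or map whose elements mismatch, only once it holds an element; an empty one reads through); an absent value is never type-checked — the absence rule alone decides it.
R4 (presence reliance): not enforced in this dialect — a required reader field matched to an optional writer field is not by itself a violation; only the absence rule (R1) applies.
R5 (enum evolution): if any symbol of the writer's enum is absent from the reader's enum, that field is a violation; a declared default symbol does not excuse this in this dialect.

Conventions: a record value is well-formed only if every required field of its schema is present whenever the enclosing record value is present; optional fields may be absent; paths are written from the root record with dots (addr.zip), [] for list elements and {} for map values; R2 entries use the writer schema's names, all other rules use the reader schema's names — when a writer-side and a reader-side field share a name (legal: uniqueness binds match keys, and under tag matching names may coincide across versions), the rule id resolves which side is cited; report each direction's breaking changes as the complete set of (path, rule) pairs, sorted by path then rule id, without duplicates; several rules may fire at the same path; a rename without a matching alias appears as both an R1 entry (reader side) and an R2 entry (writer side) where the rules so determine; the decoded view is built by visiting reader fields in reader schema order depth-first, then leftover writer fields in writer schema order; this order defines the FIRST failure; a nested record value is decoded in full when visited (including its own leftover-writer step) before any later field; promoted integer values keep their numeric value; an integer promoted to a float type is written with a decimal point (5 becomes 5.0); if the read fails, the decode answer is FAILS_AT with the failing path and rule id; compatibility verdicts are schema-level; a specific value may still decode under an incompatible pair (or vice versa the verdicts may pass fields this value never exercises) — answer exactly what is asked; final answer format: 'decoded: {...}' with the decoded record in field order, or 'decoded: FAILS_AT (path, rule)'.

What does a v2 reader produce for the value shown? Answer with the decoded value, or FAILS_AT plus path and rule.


arrows below run writer -> reader for Session
decode walk for Session under reader schema v2:
  status := "URGENT"
  codes := {"k1": "kappa", "env": "omega"}
  score := null (missing; optional => null)
  read fails at zip under R1 (no fill)
  => FAILS_AT (zip, R1)
checking off the Session differences that do not matter here:
  added field score to record Session: optional float64, tag 30 (in v2 it sits immediately before contact) -> triggers nothing under the printed rules; the Session answer is the same either way
  renamed field rating to balance in record Audit -> triggers nothing under the printed rules; the Session answer is the same either way

decoded: FAILS_AT (zip, R1)
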